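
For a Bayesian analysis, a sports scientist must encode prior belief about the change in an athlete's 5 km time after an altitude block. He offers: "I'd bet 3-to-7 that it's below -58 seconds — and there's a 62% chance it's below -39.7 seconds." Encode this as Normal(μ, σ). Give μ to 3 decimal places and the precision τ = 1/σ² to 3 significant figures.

μ = -46.436, τ = 0.00206

The p-quantile of Normal(μ,σ) is μ + z_p·σ, with z_{0.3} = -0.5244 and z_{0.62} = 0.3055.
Eliminate σ: μ = (z₂·x₁ − z₁·x₂)/(z₂ − z₁) = (0.3055·-58 − (-0.5244)·-39.7)/0.8299 = -46.436.
Then σ = (x₂ − x₁)/(z₂ − z₁) = (-39.7 − -58)/0.8299 = 22.051.
Precision τ = 1/σ² = 1/22.05² = 0.00206.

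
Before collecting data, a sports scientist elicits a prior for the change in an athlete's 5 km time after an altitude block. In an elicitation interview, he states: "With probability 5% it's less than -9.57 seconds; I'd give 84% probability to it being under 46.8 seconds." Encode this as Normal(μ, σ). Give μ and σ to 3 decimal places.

The p-quantile of Normal(μ,σ) is μ + z_p·σ, with z_{0.05} = -1.645 and z_{0.84} = 0.9945.
Eliminate σ: μ = (z₂·x₁ − z₁·x₂)/(z₂ − z₁) = (0.9945·-9.57 − (-1.645)·46.8)/2.639 = 25.561.
Then σ = (x₂ − x₁)/(z₂ − z₁) = (46.8 − -9.57)/2.639 = 21.358.

μ = 25.561, σ = 21.358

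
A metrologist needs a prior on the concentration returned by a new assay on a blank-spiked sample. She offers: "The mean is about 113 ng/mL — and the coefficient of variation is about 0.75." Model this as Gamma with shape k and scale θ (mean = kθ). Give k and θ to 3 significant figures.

k ≈ 1.78, θ ≈ 63.6

For Gamma(k, scale θ): mean = kθ, variance = kθ², so CV = 1/√k.
CV = 0.75, hence k = 1/CV² = 1.78.
Then θ = mean/k = 113/1.78 = 63.6.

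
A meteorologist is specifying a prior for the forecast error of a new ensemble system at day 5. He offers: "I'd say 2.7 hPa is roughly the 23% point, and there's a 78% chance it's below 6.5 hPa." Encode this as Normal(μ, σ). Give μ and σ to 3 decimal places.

μ = 4.558, σ = 2.515

For Normal(μ,σ), the p-quantile is μ + z_p·σ. Here z_{0.23} = -0.7388, z_{0.78} = 0.7722.
So 2.7 = μ − 0.7388σ and 6.5 = μ + 0.7722σ.
Subtracting: σ = (6.5 − 2.7)/(0.7722 − (-0.7388)) = 2.515.
Then μ = 2.7 − (-0.7388)·2.515 = 4.558.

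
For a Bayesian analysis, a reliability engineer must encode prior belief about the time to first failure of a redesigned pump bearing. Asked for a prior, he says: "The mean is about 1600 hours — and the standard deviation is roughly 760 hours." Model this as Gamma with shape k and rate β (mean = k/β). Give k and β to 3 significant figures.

For Gamma(k, rate β): mean = k/β, variance = k/β², so CV = 1/√k.
CV = SD/mean = 760/1600 = 0.475, hence k = 1/CV² = 4.43.
Then β = k/mean = 4.43/1600 = 0.00277.

k ≈ 4.43, β ≈ 0.00277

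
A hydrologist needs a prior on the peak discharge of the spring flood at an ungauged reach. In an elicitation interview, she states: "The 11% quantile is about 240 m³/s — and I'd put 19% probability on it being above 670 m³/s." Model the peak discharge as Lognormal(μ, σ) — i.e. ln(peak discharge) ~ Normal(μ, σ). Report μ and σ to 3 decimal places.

μ ≈ 6.079, σ ≈ 0.488

If T ~ Lognormal(μ,σ) then ln T ~ Normal(μ,σ), so the p-quantile of ln T is μ + z_p·σ.
ln(240) = 5.481 and ln(670) = 6.507; z_{0.11} = -1.227, z_{0.81} = 0.8779.
σ = (6.507 − 5.481)/(0.8779 − (-1.227)) = 0.488.
μ = 5.481 − (-1.227)·0.488 = 6.079.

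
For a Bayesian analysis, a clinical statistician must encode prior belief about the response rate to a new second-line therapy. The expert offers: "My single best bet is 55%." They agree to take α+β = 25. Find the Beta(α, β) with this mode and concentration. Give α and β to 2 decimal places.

α = 13.65, β = 11.35

For α,β > 1 the Beta mode is (α−1)/(α+β−2). With α+β = 25, the mode is (α−1)/23.
Set (α−1)/23 = 0.55 → α = 1 + 0.55·23 = 13.65.
β = 25 − α = 11.35.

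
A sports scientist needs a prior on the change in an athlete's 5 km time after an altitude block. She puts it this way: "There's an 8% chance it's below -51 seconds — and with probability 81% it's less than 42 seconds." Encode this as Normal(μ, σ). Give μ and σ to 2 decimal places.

μ = 6.24, σ = 40.74

For Normal(μ,σ), the p-quantile is μ + z_p·σ. Here z_{0.08} = -1.405, z_{0.81} = 0.8779.
So -51 = μ − 1.405σ and 42 = μ + 0.8779σ.
Subtracting: σ = (42 − -51)/(0.8779 − (-1.405)) = 40.74.
Then μ = -51 − (-1.405)·40.74 = 6.24.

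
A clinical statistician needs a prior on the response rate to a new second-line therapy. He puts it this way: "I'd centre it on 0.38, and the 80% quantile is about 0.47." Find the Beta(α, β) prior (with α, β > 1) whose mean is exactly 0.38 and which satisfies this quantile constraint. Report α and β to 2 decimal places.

α ≈ 7.66, β ≈ 12.50

With mean 0.38 fixed, write α = 0.38s, β = 0.62s where s = α+β.
Need P(θ < 0.47) = 0.8 under Beta(0.38s, 0.62s). Normal approximation: (q−m)/√(m(1−m)/s) ≈ z_{0.8} = 0.842, so s ≈ 0.38·0.62·(0.842)²/(0.47−0.38)² = 20.6.
At s = 20.6: P(θ<0.47) ≈ 0.802. Adjusting to match 0.8 gives s ≈ 20.17.
So α = 0.38·20.17 ≈ 7.66, β = 0.62·20.17 ≈ 12.50.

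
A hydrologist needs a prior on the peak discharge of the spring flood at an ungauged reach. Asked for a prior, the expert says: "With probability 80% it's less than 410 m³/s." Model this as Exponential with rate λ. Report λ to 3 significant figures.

λ ≈ 0.00393

P(T < 410.0) = 1 − e^(−λ·410.0) = 0.8, so λ = −ln(1−0.8)/410.0 = −ln(0.2)/410.0 = 0.00393.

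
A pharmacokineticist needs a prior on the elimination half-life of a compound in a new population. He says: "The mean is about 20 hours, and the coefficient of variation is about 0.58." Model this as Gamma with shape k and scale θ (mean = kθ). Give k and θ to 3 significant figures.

For Gamma(k, scale θ): mean = kθ, variance = kθ², so CV = 1/√k.
CV = 0.58, hence k = 1/CV² = 2.97.
Then θ = mean/k = 20/2.97 = 6.73.

k ≈ 2.97, θ ≈ 6.73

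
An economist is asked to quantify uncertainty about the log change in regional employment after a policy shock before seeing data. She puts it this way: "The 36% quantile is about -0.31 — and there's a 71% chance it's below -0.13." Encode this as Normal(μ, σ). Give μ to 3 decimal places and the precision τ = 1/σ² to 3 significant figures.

μ = -0.239, τ = 25.7

For Normal(μ,σ), the p-quantile is μ + z_p·σ. Here z_{0.36} = -0.3585, z_{0.71} = 0.5534.
So -0.31 = μ − 0.3585σ and -0.13 = μ + 0.5534σ.
Subtracting: σ = (-0.13 − -0.31)/(0.5534 − (-0.3585)) = 0.197.
Then μ = -0.31 − (-0.3585)·0.197 = -0.239.
Precision τ = 1/σ² = 1/0.1974² = 25.7.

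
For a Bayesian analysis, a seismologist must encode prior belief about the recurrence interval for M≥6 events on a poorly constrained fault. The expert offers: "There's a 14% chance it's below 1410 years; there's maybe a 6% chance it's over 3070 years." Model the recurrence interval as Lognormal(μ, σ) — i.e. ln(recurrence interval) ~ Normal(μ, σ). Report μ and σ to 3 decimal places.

If T ~ Lognormal(μ,σ) then ln T ~ Normal(μ,σ), so the p-quantile of ln T is μ + z_p·σ.
ln(1410) = 7.251 and ln(3070) = 8.029; z_{0.14} = -1.08, z_{0.94} = 1.555.
σ = (8.029 − 7.251)/(1.555 − (-1.08)) = 0.295.
μ = 7.251 − (-1.08)·0.295 = 7.570.

μ ≈ 7.570, σ ≈ 0.295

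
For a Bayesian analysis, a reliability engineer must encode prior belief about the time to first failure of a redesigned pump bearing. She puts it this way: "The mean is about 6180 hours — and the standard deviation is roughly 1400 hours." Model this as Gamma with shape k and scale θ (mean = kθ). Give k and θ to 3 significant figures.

k ≈ 19.5, θ ≈ 317

For Gamma(k, scale θ): mean = kθ, variance = kθ², so CV = 1/√k.
CV = SD/mean = 1400/6180 = 0.2265, hence k = 1/CV² = 19.5.
Then θ = mean/k = 6180/19.5 = 317.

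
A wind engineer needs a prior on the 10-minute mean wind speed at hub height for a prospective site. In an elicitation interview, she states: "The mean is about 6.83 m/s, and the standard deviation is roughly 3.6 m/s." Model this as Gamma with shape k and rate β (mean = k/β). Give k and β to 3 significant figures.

For Gamma(k, rate β): mean = k/β, variance = k/β², so CV = 1/√k.
CV = SD/mean = 3.6/6.83 = 0.5271, hence k = 1/CV² = 3.6.
Then β = k/mean = 3.6/6.83 = 0.527.

k ≈ 3.6, β ≈ 0.527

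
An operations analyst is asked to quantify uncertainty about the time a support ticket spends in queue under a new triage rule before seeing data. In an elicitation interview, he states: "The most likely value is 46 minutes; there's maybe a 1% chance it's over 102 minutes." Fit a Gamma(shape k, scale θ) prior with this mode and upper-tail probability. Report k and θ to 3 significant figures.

Gamma(k,θ) with k>1 has mode (k−1)θ, so θ = 46/(k−1).
Need P(X < 102) = 0.99 with θ tied to k this way. Start at k = 2, θ = 46: P(X<102) ≈ 0.650.
Too low — raise k to concentrate. Iterating converges to k ≈ 8.59.
Then θ = 46/(8.59−1) ≈ 6.06.

k ≈ 8.59, θ ≈ 6.06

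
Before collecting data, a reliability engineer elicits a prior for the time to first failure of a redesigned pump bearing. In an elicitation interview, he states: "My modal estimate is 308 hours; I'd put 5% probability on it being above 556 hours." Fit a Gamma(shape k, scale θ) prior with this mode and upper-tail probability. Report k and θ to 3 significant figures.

Gamma(k,θ) with k>1 has mode (k−1)θ, so θ = 308/(k−1).
Need P(X < 556) = 0.95 with θ tied to k this way. Start at k = 2, θ = 308: P(X<556) ≈ 0.539.
Too low — raise k to concentrate. Iterating converges to k ≈ 8.99.
Then θ = 308/(8.99−1) ≈ 38.6.

k ≈ 8.99, θ ≈ 38.6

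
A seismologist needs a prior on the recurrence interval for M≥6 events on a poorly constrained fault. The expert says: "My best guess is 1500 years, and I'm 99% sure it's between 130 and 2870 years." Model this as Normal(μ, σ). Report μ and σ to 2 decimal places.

A symmetric 99% interval runs μ ± z·σ with z = 2.576.
Half-width = 1370, so σ = 1370/2.576 = 531.87.
μ is the stated best guess, 1500.00.

μ = 1500.00, σ = 531.87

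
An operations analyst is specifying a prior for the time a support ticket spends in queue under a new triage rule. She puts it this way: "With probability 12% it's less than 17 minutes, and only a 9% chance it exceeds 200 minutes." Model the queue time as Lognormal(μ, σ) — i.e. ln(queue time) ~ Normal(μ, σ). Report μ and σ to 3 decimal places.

μ ≈ 3.985, σ ≈ 0.980

If T ~ Lognormal(μ,σ) then ln T ~ Normal(μ,σ), so the p-quantile of ln T is μ + z_p·σ.
ln(17) = 2.833 and ln(200) = 5.298; z_{0.12} = -1.175, z_{0.91} = 1.341.
σ = (5.298 − 2.833)/(1.341 − (-1.175)) = 0.980.
μ = 2.833 − (-1.175)·0.980 = 3.985.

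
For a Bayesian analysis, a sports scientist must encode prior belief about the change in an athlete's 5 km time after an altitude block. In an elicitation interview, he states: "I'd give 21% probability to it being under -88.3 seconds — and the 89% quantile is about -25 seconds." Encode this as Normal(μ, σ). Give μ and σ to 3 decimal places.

μ = -63.190, σ = 31.137

For Normal(μ,σ), the p-quantile is μ + z_p·σ. Here z_{0.21} = -0.8064, z_{0.89} = 1.227.
So -88.3 = μ − 0.8064σ and -25 = μ + 1.227σ.
Subtracting: σ = (-25 − -88.3)/(1.227 − (-0.8064)) = 31.137.
Then μ = -88.3 − (-0.8064)·31.137 = -63.190.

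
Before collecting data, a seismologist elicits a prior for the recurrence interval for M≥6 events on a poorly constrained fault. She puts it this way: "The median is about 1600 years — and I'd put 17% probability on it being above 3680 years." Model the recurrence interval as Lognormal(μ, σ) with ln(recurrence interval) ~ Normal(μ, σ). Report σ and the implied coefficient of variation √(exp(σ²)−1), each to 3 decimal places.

If T ~ Lognormal(μ,σ) then ln T ~ Normal(μ,σ), so the p-quantile of ln T is μ + z_p·σ.
ln(1600) = 7.378 and ln(3680) = 8.211; z_{0.5} = 0, z_{0.83} = 0.9542.
σ = (8.211 − 7.378)/(0.9542 − (0)) = 0.873.
μ = 7.378 − (0)·0.873 = 7.378.
CV = √(exp(σ²)−1) = √(exp(0.7620)−1) = 1.069.

σ ≈ 0.873, CV ≈ 1.069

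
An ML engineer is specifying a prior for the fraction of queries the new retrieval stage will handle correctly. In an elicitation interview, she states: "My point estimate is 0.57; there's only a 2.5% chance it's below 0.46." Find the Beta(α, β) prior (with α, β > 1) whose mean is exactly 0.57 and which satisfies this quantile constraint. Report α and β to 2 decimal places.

With mean 0.57 fixed, write α = 0.57s, β = 0.43s where s = α+β.
Need P(θ < 0.46) = 0.025 under Beta(0.57s, 0.43s). Normal approximation: (q−m)/√(m(1−m)/s) ≈ z_{0.025} = -1.96, so s ≈ 0.57·0.43·(-1.96)²/(0.46−0.57)² = 77.8.
At s = 77.8: P(θ<0.46) ≈ 0.026. Adjusting to match 0.025 gives s ≈ 78.80.
So α = 0.57·78.80 ≈ 44.91, β = 0.43·78.80 ≈ 33.88.

α ≈ 44.91, β ≈ 33.88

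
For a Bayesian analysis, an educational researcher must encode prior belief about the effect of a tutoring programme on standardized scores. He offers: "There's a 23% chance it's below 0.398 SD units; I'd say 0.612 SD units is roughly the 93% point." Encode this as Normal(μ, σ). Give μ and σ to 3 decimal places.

μ = 0.469, σ = 0.097

The p-quantile of Normal(μ,σ) is μ + z_p·σ, with z_{0.23} = -0.7388 and z_{0.93} = 1.476.
Eliminate σ: μ = (z₂·x₁ − z₁·x₂)/(z₂ − z₁) = (1.476·0.398 − (-0.7388)·0.612)/2.215 = 0.469.
Then σ = (x₂ − x₁)/(z₂ − z₁) = (0.612 − 0.398)/2.215 = 0.097.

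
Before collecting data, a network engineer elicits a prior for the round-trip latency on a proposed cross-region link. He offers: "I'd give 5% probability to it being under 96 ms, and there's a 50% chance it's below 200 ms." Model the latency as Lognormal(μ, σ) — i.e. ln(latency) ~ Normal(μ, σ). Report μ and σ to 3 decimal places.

μ ≈ 5.298, σ ≈ 0.446

If T ~ Lognormal(μ,σ) then ln T ~ Normal(μ,σ), so the p-quantile of ln T is μ + z_p·σ.
ln(96) = 4.564 and ln(200) = 5.298; z_{0.05} = -1.645, z_{0.5} = 0.
σ = (5.298 − 4.564)/(0 − (-1.645)) = 0.446.
μ = 4.564 − (-1.645)·0.446 = 5.298.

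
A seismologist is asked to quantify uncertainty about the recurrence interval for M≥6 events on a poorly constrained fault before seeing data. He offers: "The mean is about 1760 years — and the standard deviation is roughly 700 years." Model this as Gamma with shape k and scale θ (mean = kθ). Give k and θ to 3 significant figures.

For Gamma(k, scale θ): mean = kθ, variance = kθ², so CV = 1/√k.
CV = SD/mean = 700/1760 = 0.3977, hence k = 1/CV² = 6.32.
Then θ = mean/k = 1760/6.32 = 278.

k ≈ 6.32, θ ≈ 278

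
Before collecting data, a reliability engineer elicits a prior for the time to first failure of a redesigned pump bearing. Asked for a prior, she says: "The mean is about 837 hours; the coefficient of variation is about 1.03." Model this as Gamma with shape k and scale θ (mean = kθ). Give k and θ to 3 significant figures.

For Gamma(k, scale θ): mean = kθ, variance = kθ², so CV = 1/√k.
CV = 1.03, hence k = 1/CV² = 0.943.
Then θ = mean/k = 837/0.943 = 888.

k ≈ 0.943, θ ≈ 888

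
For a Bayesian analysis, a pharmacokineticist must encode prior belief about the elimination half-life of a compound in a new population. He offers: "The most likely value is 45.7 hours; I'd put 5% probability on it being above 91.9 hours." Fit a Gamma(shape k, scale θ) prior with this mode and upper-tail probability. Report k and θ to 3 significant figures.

k ≈ 6.68, θ ≈ 8.05

Gamma(k,θ) with k>1 has mode (k−1)θ, so θ = 45.7/(k−1).
Need P(X < 91.9) = 0.95 with θ tied to k this way. Start at k = 2, θ = 45.7: P(X<91.9) ≈ 0.597.
Too low — raise k to concentrate. Iterating converges to k ≈ 6.68.
Then θ = 45.7/(6.68−1) ≈ 8.05.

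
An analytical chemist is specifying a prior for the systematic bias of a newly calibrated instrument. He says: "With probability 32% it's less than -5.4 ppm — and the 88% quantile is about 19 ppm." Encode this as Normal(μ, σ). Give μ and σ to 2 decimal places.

μ = 1.55, σ = 14.85

For Normal(μ,σ), the p-quantile is μ + z_p·σ. Here z_{0.32} = -0.4677, z_{0.88} = 1.175.
So -5.4 = μ − 0.4677σ and 19 = μ + 1.175σ.
Subtracting: σ = (19 − -5.4)/(1.175 − (-0.4677)) = 14.85.
Then μ = -5.4 − (-0.4677)·14.85 = 1.55.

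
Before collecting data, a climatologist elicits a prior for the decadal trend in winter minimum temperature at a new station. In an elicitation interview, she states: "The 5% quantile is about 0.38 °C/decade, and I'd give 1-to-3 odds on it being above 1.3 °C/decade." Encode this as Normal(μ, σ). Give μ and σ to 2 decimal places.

μ = 1.03, σ = 0.40

The p-quantile of Normal(μ,σ) is μ + z_p·σ, with z_{0.05} = -1.645 and z_{0.75} = 0.6745.
Eliminate σ: μ = (z₂·x₁ − z₁·x₂)/(z₂ − z₁) = (0.6745·0.38 − (-1.645)·1.3)/2.319 = 1.03.
Then σ = (x₂ − x₁)/(z₂ − z₁) = (1.3 − 0.38)/2.319 = 0.40.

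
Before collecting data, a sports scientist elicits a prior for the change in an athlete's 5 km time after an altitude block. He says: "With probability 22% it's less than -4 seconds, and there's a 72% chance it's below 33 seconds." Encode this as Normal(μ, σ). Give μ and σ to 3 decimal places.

μ = 17.085, σ = 27.306

The p-quantile of Normal(μ,σ) is μ + z_p·σ, with z_{0.22} = -0.7722 and z_{0.72} = 0.5828.
Eliminate σ: μ = (z₂·x₁ − z₁·x₂)/(z₂ − z₁) = (0.5828·-4 − (-0.7722)·33)/1.355 = 17.085.
Then σ = (x₂ − x₁)/(z₂ − z₁) = (33 − -4)/1.355 = 27.306.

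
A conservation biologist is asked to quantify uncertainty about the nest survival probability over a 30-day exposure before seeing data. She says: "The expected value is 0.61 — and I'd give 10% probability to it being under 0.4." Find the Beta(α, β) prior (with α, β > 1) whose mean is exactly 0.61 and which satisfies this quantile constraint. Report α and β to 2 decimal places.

With mean 0.61 fixed, write α = 0.61s, β = 0.39s where s = α+β.
Need P(θ < 0.4) = 0.1 under Beta(0.61s, 0.39s). Normal approximation: (q−m)/√(m(1−m)/s) ≈ z_{0.1} = -1.28, so s ≈ 0.61·0.39·(-1.28)²/(0.4−0.61)² = 8.9.
At s = 8.9: P(θ<0.4) ≈ 0.101. Adjusting to match 0.1 gives s ≈ 8.96.
So α = 0.61·8.96 ≈ 5.47, β = 0.39·8.96 ≈ 3.50.

α ≈ 5.47, β ≈ 3.50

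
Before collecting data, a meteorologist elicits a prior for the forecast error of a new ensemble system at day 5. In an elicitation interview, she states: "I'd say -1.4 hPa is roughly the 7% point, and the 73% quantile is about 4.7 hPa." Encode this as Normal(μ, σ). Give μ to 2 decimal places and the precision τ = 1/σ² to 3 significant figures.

The p-quantile of Normal(μ,σ) is μ + z_p·σ, with z_{0.07} = -1.476 and z_{0.73} = 0.6128.
Eliminate σ: μ = (z₂·x₁ − z₁·x₂)/(z₂ − z₁) = (0.6128·-1.4 − (-1.476)·4.7)/2.089 = 2.91.
Then σ = (x₂ − x₁)/(z₂ − z₁) = (4.7 − -1.4)/2.089 = 2.92.
Precision τ = 1/σ² = 1/2.921² = 0.117.

μ = 2.91, τ = 0.117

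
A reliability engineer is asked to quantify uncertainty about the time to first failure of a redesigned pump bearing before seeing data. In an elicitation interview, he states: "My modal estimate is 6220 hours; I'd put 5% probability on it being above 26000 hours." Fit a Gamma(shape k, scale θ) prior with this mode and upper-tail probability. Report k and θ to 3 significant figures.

k ≈ 2.22, θ ≈ 5100

Gamma(k,θ) with k>1 has mode (k−1)θ, so θ = 6220/(k−1).
Need P(X < 26000) = 0.95 with θ tied to k this way. Start at k = 2, θ = 6220: P(X<26000) ≈ 0.921.
Too low — raise k to concentrate. Iterating converges to k ≈ 2.22.
Then θ = 6220/(2.22−1) ≈ 5100.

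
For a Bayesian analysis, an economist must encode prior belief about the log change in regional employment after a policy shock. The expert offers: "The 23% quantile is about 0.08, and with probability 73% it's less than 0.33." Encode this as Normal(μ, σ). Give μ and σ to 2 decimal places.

For Normal(μ,σ), the p-quantile is μ + z_p·σ. Here z_{0.23} = -0.7388, z_{0.73} = 0.6128.
So 0.08 = μ − 0.7388σ and 0.33 = μ + 0.6128σ.
Subtracting: σ = (0.33 − 0.08)/(0.6128 − (-0.7388)) = 0.18.
Then μ = 0.08 − (-0.7388)·0.18 = 0.22.

μ = 0.22, σ = 0.18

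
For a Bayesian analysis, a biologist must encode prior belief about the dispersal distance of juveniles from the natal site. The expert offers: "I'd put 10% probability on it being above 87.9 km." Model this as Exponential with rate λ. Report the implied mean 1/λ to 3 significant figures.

P(T > 87.9) = e^(−λ·87.9) = 0.1, so λ = −ln(0.1)/87.9 = 0.0262.
Mean = 1/λ = 38.2 km.

mean ≈ 38.2 km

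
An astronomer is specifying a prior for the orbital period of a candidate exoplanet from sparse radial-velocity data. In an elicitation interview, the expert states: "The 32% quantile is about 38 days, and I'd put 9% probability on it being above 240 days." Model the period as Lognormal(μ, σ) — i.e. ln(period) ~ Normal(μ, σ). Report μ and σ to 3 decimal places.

If T ~ Lognormal(μ,σ) then ln T ~ Normal(μ,σ), so the p-quantile of ln T is μ + z_p·σ.
ln(38) = 3.638 and ln(240) = 5.481; z_{0.32} = -0.4677, z_{0.91} = 1.341.
σ = (5.481 − 3.638)/(1.341 − (-0.4677)) = 1.019.
μ = 3.638 − (-0.4677)·1.019 = 4.114.

μ ≈ 4.114, σ ≈ 1.019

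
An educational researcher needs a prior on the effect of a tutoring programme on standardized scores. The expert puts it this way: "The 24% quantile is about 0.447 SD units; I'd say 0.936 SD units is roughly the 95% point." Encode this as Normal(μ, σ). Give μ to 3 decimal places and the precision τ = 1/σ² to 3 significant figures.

μ = 0.594, τ = 23.1

The p-quantile of Normal(μ,σ) is μ + z_p·σ, with z_{0.24} = -0.7063 and z_{0.95} = 1.645.
Eliminate σ: μ = (z₂·x₁ − z₁·x₂)/(z₂ − z₁) = (1.645·0.447 − (-0.7063)·0.936)/2.351 = 0.594.
Then σ = (x₂ − x₁)/(z₂ − z₁) = (0.936 − 0.447)/2.351 = 0.208.
Precision τ = 1/σ² = 1/0.208² = 23.1.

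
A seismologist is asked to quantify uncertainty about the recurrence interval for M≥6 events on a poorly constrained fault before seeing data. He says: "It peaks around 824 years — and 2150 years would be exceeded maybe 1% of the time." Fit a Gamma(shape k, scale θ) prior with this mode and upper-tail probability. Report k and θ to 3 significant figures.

k ≈ 6.06, θ ≈ 163

Gamma(k,θ) with k>1 has mode (k−1)θ, so θ = 824/(k−1).
Need P(X < 2150) = 0.99 with θ tied to k this way. Start at k = 2, θ = 824: P(X<2150) ≈ 0.734.
Too low — raise k to concentrate. Iterating converges to k ≈ 6.06.
Then θ = 824/(6.06−1) ≈ 163.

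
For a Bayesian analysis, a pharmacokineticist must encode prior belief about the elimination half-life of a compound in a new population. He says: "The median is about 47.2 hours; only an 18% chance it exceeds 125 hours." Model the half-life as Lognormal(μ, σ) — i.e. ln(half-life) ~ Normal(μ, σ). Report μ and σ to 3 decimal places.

If T ~ Lognormal(μ,σ) then ln T ~ Normal(μ,σ), so the p-quantile of ln T is μ + z_p·σ.
ln(47.2) = 3.854 and ln(125) = 4.828; z_{0.5} = 0, z_{0.82} = 0.9154.
σ = (4.828 − 3.854)/(0.9154 − (0)) = 1.064.
μ = 3.854 − (0)·1.064 = 3.854.

μ ≈ 3.854, σ ≈ 1.064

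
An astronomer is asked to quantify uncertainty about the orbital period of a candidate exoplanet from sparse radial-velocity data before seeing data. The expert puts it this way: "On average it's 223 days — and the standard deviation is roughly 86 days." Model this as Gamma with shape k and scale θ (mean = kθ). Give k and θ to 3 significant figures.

k ≈ 6.72, θ ≈ 33.2

For Gamma(k, scale θ): mean = kθ, variance = kθ², so CV = 1/√k.
CV = SD/mean = 86/223 = 0.3857, hence k = 1/CV² = 6.72.
Then θ = mean/k = 223/6.72 = 33.2.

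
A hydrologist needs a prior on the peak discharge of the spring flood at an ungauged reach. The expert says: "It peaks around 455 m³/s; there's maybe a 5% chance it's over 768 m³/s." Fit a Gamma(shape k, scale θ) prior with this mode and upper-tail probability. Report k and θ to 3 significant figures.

k ≈ 11.2, θ ≈ 44.7

Gamma(k,θ) with k>1 has mode (k−1)θ, so θ = 455/(k−1).
Need P(X < 768) = 0.95 with θ tied to k this way. Start at k = 2, θ = 455: P(X<768) ≈ 0.503.
Too low — raise k to concentrate. Iterating converges to k ≈ 11.2.
Then θ = 455/(11.2−1) ≈ 44.7.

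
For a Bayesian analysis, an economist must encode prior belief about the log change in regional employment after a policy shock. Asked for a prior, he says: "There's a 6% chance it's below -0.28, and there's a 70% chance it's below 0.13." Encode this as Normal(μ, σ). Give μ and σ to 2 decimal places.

μ = 0.03, σ = 0.20

For Normal(μ,σ), the p-quantile is μ + z_p·σ. Here z_{0.06} = -1.555, z_{0.7} = 0.5244.
So -0.28 = μ − 1.555σ and 0.13 = μ + 0.5244σ.
Subtracting: σ = (0.13 − -0.28)/(0.5244 − (-1.555)) = 0.20.
Then μ = -0.28 − (-1.555)·0.20 = 0.03.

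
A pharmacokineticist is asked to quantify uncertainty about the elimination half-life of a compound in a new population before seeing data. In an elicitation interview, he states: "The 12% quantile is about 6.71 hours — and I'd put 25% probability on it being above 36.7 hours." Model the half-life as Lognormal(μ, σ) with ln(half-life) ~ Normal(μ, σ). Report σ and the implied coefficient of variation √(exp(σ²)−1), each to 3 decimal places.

If T ~ Lognormal(μ,σ) then ln T ~ Normal(μ,σ), so the p-quantile of ln T is μ + z_p·σ.
ln(6.71) = 1.904 and ln(36.7) = 3.603; z_{0.12} = -1.175, z_{0.75} = 0.6745.
σ = (3.603 − 1.904)/(0.6745 − (-1.175)) = 0.919.
μ = 1.904 − (-1.175)·0.919 = 2.983.
CV = √(exp(σ²)−1) = √(exp(0.8441)−1) = 1.151.

σ ≈ 0.919, CV ≈ 1.151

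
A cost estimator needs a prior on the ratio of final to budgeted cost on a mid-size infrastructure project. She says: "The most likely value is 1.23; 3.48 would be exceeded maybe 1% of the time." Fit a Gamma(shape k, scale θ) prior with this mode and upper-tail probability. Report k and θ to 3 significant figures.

Gamma(k,θ) with k>1 has mode (k−1)θ, so θ = 1.23/(k−1).
Need P(X < 3.48) = 0.99 with θ tied to k this way. Start at k = 2, θ = 1.23: P(X<3.48) ≈ 0.774.
Too low — raise k to concentrate. Iterating converges to k ≈ 5.22.
Then θ = 1.23/(5.22−1) ≈ 0.291.

k ≈ 5.22, θ ≈ 0.291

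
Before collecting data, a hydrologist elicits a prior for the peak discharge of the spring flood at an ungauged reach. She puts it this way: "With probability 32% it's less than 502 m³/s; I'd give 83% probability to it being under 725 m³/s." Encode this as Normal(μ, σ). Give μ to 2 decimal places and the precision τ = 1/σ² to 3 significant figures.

μ = 575.35, τ = 4.07e-05

For Normal(μ,σ), the p-quantile is μ + z_p·σ. Here z_{0.32} = -0.4677, z_{0.83} = 0.9542.
So 502 = μ − 0.4677σ and 725 = μ + 0.9542σ.
Subtracting: σ = (725 − 502)/(0.9542 − (-0.4677)) = 156.84.
Then μ = 502 − (-0.4677)·156.84 = 575.35.
Precision τ = 1/σ² = 1/156.8² = 4.07e-05.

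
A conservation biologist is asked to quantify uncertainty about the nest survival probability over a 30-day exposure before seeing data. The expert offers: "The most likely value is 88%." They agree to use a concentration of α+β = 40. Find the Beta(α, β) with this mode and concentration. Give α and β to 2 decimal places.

For α,β > 1 the Beta mode is (α−1)/(α+β−2). With α+β = 40, the mode is (α−1)/38.
Set (α−1)/38 = 0.88 → α = 1 + 0.88·38 = 34.44.
β = 40 − α = 5.56.

α = 34.44, β = 5.56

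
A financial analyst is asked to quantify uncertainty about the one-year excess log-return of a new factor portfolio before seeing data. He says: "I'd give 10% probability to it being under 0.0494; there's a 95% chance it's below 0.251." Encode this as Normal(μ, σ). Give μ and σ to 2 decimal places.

μ = 0.14, σ = 0.07

The p-quantile of Normal(μ,σ) is μ + z_p·σ, with z_{0.1} = -1.282 and z_{0.95} = 1.645.
Eliminate σ: μ = (z₂·x₁ − z₁·x₂)/(z₂ − z₁) = (1.645·0.0494 − (-1.282)·0.251)/2.926 = 0.14.
Then σ = (x₂ − x₁)/(z₂ − z₁) = (0.251 − 0.0494)/2.926 = 0.07.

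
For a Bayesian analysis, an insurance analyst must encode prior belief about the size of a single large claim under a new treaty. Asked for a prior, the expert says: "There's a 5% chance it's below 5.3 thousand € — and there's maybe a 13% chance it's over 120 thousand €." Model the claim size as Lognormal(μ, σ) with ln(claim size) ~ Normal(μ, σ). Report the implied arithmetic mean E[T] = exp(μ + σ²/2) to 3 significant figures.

If T ~ Lognormal(μ,σ) then ln T ~ Normal(μ,σ), so the p-quantile of ln T is μ + z_p·σ.
ln(5.3) = 1.668 and ln(120) = 4.787; z_{0.05} = -1.645, z_{0.87} = 1.126.
σ = (4.787 − 1.668)/(1.126 − (-1.645)) = 1.126.
μ = 1.668 − (-1.645)·1.126 = 3.519.
E[T] = exp(μ + σ²/2) = exp(3.519 + 0.6337) = 63.6 thousand €.

E[T] ≈ 63.6 thousand €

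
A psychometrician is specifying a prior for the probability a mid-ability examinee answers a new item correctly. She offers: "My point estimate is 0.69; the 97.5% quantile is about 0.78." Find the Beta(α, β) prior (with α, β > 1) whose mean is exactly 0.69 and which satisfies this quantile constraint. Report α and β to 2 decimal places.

With mean 0.69 fixed, write α = 0.69s, β = 0.31s where s = α+β.
Need P(θ < 0.78) = 0.975 under Beta(0.69s, 0.31s). Normal approximation: (q−m)/√(m(1−m)/s) ≈ z_{0.975} = 1.96, so s ≈ 0.69·0.31·(1.96)²/(0.78−0.69)² = 101.4.
At s = 101.4: P(θ<0.78) ≈ 0.981. Adjusting to match 0.975 gives s ≈ 91.58.
So α = 0.69·91.58 ≈ 63.19, β = 0.31·91.58 ≈ 28.39.

α ≈ 63.19, β ≈ 28.39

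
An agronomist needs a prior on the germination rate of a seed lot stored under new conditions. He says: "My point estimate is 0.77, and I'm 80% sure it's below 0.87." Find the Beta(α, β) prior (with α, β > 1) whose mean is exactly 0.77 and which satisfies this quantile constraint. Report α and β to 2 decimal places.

α ≈ 10.00, β ≈ 2.99

With mean 0.77 fixed, write α = 0.77s, β = 0.23s where s = α+β.
Need P(θ < 0.87) = 0.8 under Beta(0.77s, 0.23s). Normal approximation: (q−m)/√(m(1−m)/s) ≈ z_{0.8} = 0.842, so s ≈ 0.77·0.23·(0.842)²/(0.87−0.77)² = 12.5.
At s = 12.5: P(θ<0.87) ≈ 0.795. Adjusting to match 0.8 gives s ≈ 12.98.
So α = 0.77·12.98 ≈ 10.00, β = 0.23·12.98 ≈ 2.99.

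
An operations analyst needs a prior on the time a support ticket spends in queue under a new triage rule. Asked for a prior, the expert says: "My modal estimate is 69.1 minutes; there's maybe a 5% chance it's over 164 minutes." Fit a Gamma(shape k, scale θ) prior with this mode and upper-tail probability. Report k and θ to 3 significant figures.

k ≈ 4.66, θ ≈ 18.9

Gamma(k,θ) with k>1 has mode (k−1)θ, so θ = 69.1/(k−1).
Need P(X < 164) = 0.95 with θ tied to k this way. Start at k = 2, θ = 69.1: P(X<164) ≈ 0.686.
Too low — raise k to concentrate. Iterating converges to k ≈ 4.66.
Then θ = 69.1/(4.66−1) ≈ 18.9.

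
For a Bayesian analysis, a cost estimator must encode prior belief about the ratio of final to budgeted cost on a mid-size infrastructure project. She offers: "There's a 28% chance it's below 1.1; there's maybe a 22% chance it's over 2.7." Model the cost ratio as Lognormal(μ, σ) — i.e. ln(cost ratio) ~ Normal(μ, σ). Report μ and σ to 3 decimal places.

If T ~ Lognormal(μ,σ) then ln T ~ Normal(μ,σ), so the p-quantile of ln T is μ + z_p·σ.
ln(1.1) = 0.09531 and ln(2.7) = 0.9933; z_{0.28} = -0.5828, z_{0.78} = 0.7722.
σ = (0.9933 − 0.09531)/(0.7722 − (-0.5828)) = 0.663.
μ = 0.09531 − (-0.5828)·0.663 = 0.482.

μ ≈ 0.482, σ ≈ 0.663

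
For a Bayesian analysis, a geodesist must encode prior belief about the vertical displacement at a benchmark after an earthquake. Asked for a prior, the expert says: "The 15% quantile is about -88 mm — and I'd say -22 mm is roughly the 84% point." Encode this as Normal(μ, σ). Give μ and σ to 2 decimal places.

μ = -54.32, σ = 32.50

For Normal(μ,σ), the p-quantile is μ + z_p·σ. Here z_{0.15} = -1.036, z_{0.84} = 0.9945.
So -88 = μ − 1.036σ and -22 = μ + 0.9945σ.
Subtracting: σ = (-22 − -88)/(0.9945 − (-1.036)) = 32.50.
Then μ = -88 − (-1.036)·32.50 = -54.32.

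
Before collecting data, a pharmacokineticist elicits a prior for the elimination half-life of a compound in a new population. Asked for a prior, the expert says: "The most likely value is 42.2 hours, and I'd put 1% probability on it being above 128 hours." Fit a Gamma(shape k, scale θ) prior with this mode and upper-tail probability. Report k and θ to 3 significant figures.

k ≈ 4.65, θ ≈ 11.6

Gamma(k,θ) with k>1 has mode (k−1)θ, so θ = 42.2/(k−1).
Need P(X < 128) = 0.99 with θ tied to k this way. Start at k = 2, θ = 42.2: P(X<128) ≈ 0.806.
Too low — raise k to concentrate. Iterating converges to k ≈ 4.65.
Then θ = 42.2/(4.65−1) ≈ 11.6.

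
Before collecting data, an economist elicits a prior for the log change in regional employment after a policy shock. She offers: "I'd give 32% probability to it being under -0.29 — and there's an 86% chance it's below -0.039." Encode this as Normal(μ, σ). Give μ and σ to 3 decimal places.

μ = -0.214, σ = 0.162

For Normal(μ,σ), the p-quantile is μ + z_p·σ. Here z_{0.32} = -0.4677, z_{0.86} = 1.08.
So -0.29 = μ − 0.4677σ and -0.039 = μ + 1.08σ.
Subtracting: σ = (-0.039 − -0.29)/(1.08 − (-0.4677)) = 0.162.
Then μ = -0.29 − (-0.4677)·0.162 = -0.214.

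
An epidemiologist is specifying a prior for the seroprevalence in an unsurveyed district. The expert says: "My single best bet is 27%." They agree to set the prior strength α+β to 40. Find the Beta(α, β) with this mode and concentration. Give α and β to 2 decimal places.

For α,β > 1 the Beta mode is (α−1)/(α+β−2). With α+β = 40, the mode is (α−1)/38.
Set (α−1)/38 = 0.27 → α = 1 + 0.27·38 = 11.26.
β = 40 − α = 28.74.

α = 11.26, β = 28.74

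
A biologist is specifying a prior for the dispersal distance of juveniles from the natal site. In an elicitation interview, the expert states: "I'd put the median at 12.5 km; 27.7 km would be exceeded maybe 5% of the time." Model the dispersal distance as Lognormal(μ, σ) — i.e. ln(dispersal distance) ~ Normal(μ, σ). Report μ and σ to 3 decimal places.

μ ≈ 2.526, σ ≈ 0.484

If T ~ Lognormal(μ,σ) then ln T ~ Normal(μ,σ), so the p-quantile of ln T is μ + z_p·σ.
ln(12.5) = 2.526 and ln(27.7) = 3.321; z_{0.5} = 0, z_{0.95} = 1.645.
σ = (3.321 − 2.526)/(1.645 − (0)) = 0.484.
μ = 2.526 − (0)·0.484 = 2.526.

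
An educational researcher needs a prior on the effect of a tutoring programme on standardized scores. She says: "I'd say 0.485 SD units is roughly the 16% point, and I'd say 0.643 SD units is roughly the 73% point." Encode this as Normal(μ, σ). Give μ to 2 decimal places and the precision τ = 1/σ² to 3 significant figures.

μ = 0.58, τ = 103

The p-quantile of Normal(μ,σ) is μ + z_p·σ, with z_{0.16} = -0.9945 and z_{0.73} = 0.6128.
Eliminate σ: μ = (z₂·x₁ − z₁·x₂)/(z₂ − z₁) = (0.6128·0.485 − (-0.9945)·0.643)/1.607 = 0.58.
Then σ = (x₂ − x₁)/(z₂ − z₁) = (0.643 − 0.485)/1.607 = 0.10.
Precision τ = 1/σ² = 1/0.0983² = 103.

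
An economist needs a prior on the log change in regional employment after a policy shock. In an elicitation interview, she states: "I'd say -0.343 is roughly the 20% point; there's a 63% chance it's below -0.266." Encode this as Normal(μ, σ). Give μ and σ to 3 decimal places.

μ = -0.288, σ = 0.066

The p-quantile of Normal(μ,σ) is μ + z_p·σ, with z_{0.2} = -0.8416 and z_{0.63} = 0.3319.
Eliminate σ: μ = (z₂·x₁ − z₁·x₂)/(z₂ − z₁) = (0.3319·-0.343 − (-0.8416)·-0.266)/1.173 = -0.288.
Then σ = (x₂ − x₁)/(z₂ − z₁) = (-0.266 − -0.343)/1.173 = 0.066.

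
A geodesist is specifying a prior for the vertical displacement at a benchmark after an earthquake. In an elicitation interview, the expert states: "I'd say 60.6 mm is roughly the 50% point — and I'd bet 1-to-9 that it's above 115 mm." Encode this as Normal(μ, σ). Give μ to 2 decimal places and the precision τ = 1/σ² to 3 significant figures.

The p-quantile of Normal(μ,σ) is μ + z_p·σ, with z_{0.5} = 0 and z_{0.9} = 1.282.
Eliminate σ: μ = (z₂·x₁ − z₁·x₂)/(z₂ − z₁) = (1.282·60.6 − (0)·115)/1.282 = 60.60.
Then σ = (x₂ − x₁)/(z₂ − z₁) = (115 − 60.6)/1.282 = 42.45.
Precision τ = 1/σ² = 1/42.45² = 0.000555.

μ = 60.60, τ = 0.000555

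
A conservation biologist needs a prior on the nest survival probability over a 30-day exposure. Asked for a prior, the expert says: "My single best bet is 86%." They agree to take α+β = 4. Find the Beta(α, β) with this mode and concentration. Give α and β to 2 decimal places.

For α,β > 1 the Beta mode is (α−1)/(α+β−2). With α+β = 4, the mode is (α−1)/2.
Set (α−1)/2 = 0.86 → α = 1 + 0.86·2 = 2.72.
β = 4 − α = 1.28.

α = 2.72, β = 1.28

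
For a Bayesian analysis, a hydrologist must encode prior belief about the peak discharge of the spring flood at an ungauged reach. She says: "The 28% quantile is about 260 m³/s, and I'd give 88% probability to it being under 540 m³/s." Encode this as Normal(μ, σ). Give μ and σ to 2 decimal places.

μ = 352.84, σ = 159.29

For Normal(μ,σ), the p-quantile is μ + z_p·σ. Here z_{0.28} = -0.5828, z_{0.88} = 1.175.
So 260 = μ − 0.5828σ and 540 = μ + 1.175σ.
Subtracting: σ = (540 − 260)/(1.175 − (-0.5828)) = 159.29.
Then μ = 260 − (-0.5828)·159.29 = 352.84.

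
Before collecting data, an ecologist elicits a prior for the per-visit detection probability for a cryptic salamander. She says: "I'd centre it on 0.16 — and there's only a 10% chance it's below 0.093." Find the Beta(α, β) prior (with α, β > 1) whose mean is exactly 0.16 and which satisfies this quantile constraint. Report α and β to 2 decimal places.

With mean 0.16 fixed, write α = 0.16s, β = 0.84s where s = α+β.
Need P(θ < 0.093) = 0.1 under Beta(0.16s, 0.84s). Normal approximation: (q−m)/√(m(1−m)/s) ≈ z_{0.1} = -1.28, so s ≈ 0.16·0.84·(-1.28)²/(0.093−0.16)² = 49.2.
At s = 49.2: P(θ<0.093) ≈ 0.083. Adjusting to match 0.1 gives s ≈ 43.03.
So α = 0.16·43.03 ≈ 6.89, β = 0.84·43.03 ≈ 36.15.

α ≈ 6.89, β ≈ 36.15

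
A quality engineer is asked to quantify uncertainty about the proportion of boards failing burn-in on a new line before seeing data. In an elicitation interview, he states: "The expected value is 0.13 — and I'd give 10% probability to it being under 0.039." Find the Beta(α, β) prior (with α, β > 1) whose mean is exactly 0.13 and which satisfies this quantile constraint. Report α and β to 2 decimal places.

α ≈ 2.08, β ≈ 13.95

With mean 0.13 fixed, write α = 0.13s, β = 0.87s where s = α+β.
Need P(θ < 0.039) = 0.1 under Beta(0.13s, 0.87s). Normal approximation: (q−m)/√(m(1−m)/s) ≈ z_{0.1} = -1.28, so s ≈ 0.13·0.87·(-1.28)²/(0.039−0.13)² = 22.4.
At s = 22.4: P(θ<0.039) ≈ 0.056. Adjusting to match 0.1 gives s ≈ 16.04.
So α = 0.13·16.04 ≈ 2.08, β = 0.87·16.04 ≈ 13.95.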